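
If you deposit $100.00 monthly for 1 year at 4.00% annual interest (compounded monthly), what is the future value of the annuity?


Future value of an ordinary annuity: FV = PMT × ((1 + r)^n − 1) / r
Monthly rate r = 0.04/12 ≈ 0.00333333, n = 12
FV = $100.00 × ((1 + 0.04/12)^12 − 1) / (0.04/12)
FV = $100.00 × 12.222463
FV = $1,222.25

FV = PMT × ((1+r)^n - 1)/r = $1,222.25


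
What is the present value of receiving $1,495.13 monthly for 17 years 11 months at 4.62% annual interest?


Present value of an ordinary annuity: PV = PMT × (1 − (1 + r)^(−n)) / r
Monthly rate r = 0.0462/12 = 0.00385, n = 215
PV = $1,495.13 × (1 − (1 + 0.0462/12)^(−215)) / (0.0462/12)
PV = $1,495.13 × 146.045027
PV = $218,356.30

PV = PMT × (1-(1+r)^(-n))/r = $218,356.30


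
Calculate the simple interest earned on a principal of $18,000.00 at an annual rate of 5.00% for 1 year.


Simple interest formula: I = P × r × t
I = $18,000.00 × 0.05 × 1
I = $900.00

I = P × r × t = $900.00


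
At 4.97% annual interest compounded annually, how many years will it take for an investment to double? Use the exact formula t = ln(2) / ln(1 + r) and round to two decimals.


Doubling condition: (1 + r)^t = 2
Take ln of both sides: t × ln(1 + r) = ln(2)
t = ln(2) / ln(1 + r)
t = 0.693147 / 0.048504
t = 14.29

t = ln(2) / ln(1 + r) = 14.29 years


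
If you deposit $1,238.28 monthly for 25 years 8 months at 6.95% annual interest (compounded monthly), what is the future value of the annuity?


Future value of an ordinary annuity: FV = PMT × ((1 + r)^n − 1) / r
Monthly rate r = 0.0695/12 ≈ 0.00579167, n = 308
FV = $1,238.28 × ((1 + 0.0695/12)^308 − 1) / (0.0695/12)
FV = $1,238.28 × 849.855304
FV = $1,052,358.83

FV = PMT × ((1+r)^n - 1)/r = $1,052,358.83


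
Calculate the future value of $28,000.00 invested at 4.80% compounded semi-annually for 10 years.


Compound interest formula: A = P(1 + r/n)^(nt)
A = $28,000.00 × (1 + 0.048/2)^(2 × 10)
Growth factor: (1 + 0.048/2)^20 = 1.60693804
A = $28,000.00 × 1.60693804
A = $44,994.27

A = P(1 + r/n)^(nt) = $44,994.27


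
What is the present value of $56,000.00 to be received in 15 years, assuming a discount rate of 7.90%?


Present value formula: PV = FV / (1 + r)^t
PV = $56,000.00 / (1 + 0.079)^15
PV = $56,000.00 / 3.128396
PV = $17,900.55

PV = FV / (1 + r)^t = $17,900.55


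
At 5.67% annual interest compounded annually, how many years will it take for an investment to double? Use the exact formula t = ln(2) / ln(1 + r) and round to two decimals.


Doubling condition: (1 + r)^t = 2
Take ln of both sides: t × ln(1 + r) = ln(2)
t = ln(2) / ln(1 + r)
t = 0.693147 / 0.055151
t = 12.57

t = ln(2) / ln(1 + r) = 12.57 years


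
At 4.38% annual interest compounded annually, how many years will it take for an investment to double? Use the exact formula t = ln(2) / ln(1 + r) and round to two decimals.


Doubling condition: (1 + r)^t = 2
Take ln of both sides: t × ln(1 + r) = ln(2)
t = ln(2) / ln(1 + r)
t = 0.693147 / 0.042868
t = 16.17

t = ln(2) / ln(1 + r) = 16.17 years


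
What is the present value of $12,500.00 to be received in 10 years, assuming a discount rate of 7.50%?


Present value formula: PV = FV / (1 + r)^t
PV = $12,500.00 / (1 + 0.075)^10
PV = $12,500.00 / 2.061032
PV = $6,064.92

PV = FV / (1 + r)^t = $6,064.92


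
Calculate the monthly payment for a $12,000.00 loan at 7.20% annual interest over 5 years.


Loan payment formula: PMT = PV × r / (1 − (1 + r)^(−n))
Monthly rate r = 0.072/12 = 0.006, n = 60 months
Denominator: 1 − (1 + 0.072/12)^(−60) = 0.301573
PMT = $12,000.00 × (0.072/12) / 0.301573
PMT = $238.75 per month

PMT = PV × r / (1-(1+r)^(-n)) = $238.75/month


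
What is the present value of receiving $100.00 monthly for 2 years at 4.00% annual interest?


Present value of an ordinary annuity: PV = PMT × (1 − (1 + r)^(−n)) / r
Monthly rate r = 0.04/12 ≈ 0.00333333, n = 24
PV = $100.00 × (1 − (1 + 0.04/12)^(−24)) / (0.04/12)
PV = $100.00 × 23.028251
PV = $2,302.83

PV = PMT × (1-(1+r)^(-n))/r = $2,302.83


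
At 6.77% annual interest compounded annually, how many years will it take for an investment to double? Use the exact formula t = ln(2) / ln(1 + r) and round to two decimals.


Doubling condition: (1 + r)^t = 2
Take ln of both sides: t × ln(1 + r) = ln(2)
t = ln(2) / ln(1 + r)
t = 0.693147 / 0.065507
t = 10.58

t = ln(2) / ln(1 + r) = 10.58 years


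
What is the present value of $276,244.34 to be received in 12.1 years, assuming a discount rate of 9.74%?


Present value formula: PV = FV / (1 + r)^t
PV = $276,244.34 / (1 + 0.0974)^12.1
PV = $276,244.34 / 3.0790445
PV = $89,717.55

PV = FV / (1 + r)^t = $89,717.55


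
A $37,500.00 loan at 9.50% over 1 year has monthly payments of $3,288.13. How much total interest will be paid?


Total paid over the life of the loan = PMT × n.
Total paid = $3,288.13 × 12 = $39,457.56
Total interest = total paid − principal = $39,457.56 − $37,500.00 = $1,957.56

Total interest = (PMT × n) - PV = $1,957.56


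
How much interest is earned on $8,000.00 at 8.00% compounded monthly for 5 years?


Compound interest earned = final amount − principal.
A = P(1 + r/n)^(nt) = $8,000.00 × (1 + 0.08/12)^(12 × 5) = $11,918.77
Interest = A − P = $11,918.77 − $8,000.00 = $3,918.77

Interest = A - P = $3,918.77


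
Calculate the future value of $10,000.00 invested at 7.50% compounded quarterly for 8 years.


Compound interest formula: A = P(1 + r/n)^(nt)
A = $10,000.00 × (1 + 0.075/4)^(4 × 8)
Growth factor: (1 + 0.075/4)^32 = 1.812024
A = $10,000.00 × 1.812024
A = $18,120.24

A = P(1 + r/n)^(nt) = $18,120.24


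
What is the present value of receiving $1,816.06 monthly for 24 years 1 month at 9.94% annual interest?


Present value of an ordinary annuity: PV = PMT × (1 − (1 + r)^(−n)) / r
Monthly rate r = 0.0994/12 ≈ 0.00828333, n = 289
PV = $1,816.06 × (1 − (1 + 0.0994/12)^(−289)) / (0.0994/12)
PV = $1,816.06 × 109.596098
PV = $199,033.09

PV = PMT × (1-(1+r)^(-n))/r = $199,033.09


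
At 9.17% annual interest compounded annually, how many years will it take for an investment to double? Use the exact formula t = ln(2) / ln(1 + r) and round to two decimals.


Doubling condition: (1 + r)^t = 2
Take ln of both sides: t × ln(1 + r) = ln(2)
t = ln(2) / ln(1 + r)
t = 0.693147 / 0.087736
t = 7.90

t = ln(2) / ln(1 + r) = 7.90 years


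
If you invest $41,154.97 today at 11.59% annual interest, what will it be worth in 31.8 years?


Future value formula: FV = PV × (1 + r)^t
FV = $41,154.97 × (1 + 0.1159)^31.8
FV = $41,154.97 × 32.695187
FV = $1,345,569.44

FV = PV × (1 + r)^t = $1,345,569.44


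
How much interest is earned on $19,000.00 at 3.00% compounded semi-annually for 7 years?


Compound interest earned = final amount − principal.
A = P(1 + r/n)^(nt) = $19,000.00 × (1 + 0.03/2)^(2 × 7) = $23,403.36
Interest = A − P = $23,403.36 − $19,000.00 = $4,403.36

Interest = A - P = $4,403.36


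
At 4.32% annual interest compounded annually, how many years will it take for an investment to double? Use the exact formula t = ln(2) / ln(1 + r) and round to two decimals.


Doubling condition: (1 + r)^t = 2
Take ln of both sides: t × ln(1 + r) = ln(2)
t = ln(2) / ln(1 + r)
t = 0.693147 / 0.042293
t = 16.39

t = ln(2) / ln(1 + r) = 16.39 years


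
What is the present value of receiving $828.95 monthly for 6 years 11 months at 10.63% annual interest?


Present value of an ordinary annuity: PV = PMT × (1 − (1 + r)^(−n)) / r
Monthly rate r = 0.1063/12 ≈ 0.00885833, n = 83
PV = $828.95 × (1 − (1 + 0.1063/12)^(−83)) / (0.1063/12)
PV = $828.95 × 58.595211
PV = $48,572.50

PV = PMT × (1-(1+r)^(-n))/r = $48,572.50


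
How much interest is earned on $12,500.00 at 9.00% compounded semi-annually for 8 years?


Compound interest earned = final amount − principal.
A = P(1 + r/n)^(nt) = $12,500.00 × (1 + 0.09/2)^(2 × 8) = $25,279.63
Interest = A − P = $25,279.63 − $12,500.00 = $12,779.63

Interest = A - P = $12,779.63


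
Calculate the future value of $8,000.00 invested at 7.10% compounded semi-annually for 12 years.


Compound interest formula: A = P(1 + r/n)^(nt)
A = $8,000.00 × (1 + 0.071/2)^(2 × 12)
Growth factor: (1 + 0.071/2)^24 = 2.3099495
A = $8,000.00 × 2.3099495
A = $18,479.60

A = P(1 + r/n)^(nt) = $18,479.60


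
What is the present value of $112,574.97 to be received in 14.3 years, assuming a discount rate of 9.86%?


Present value formula: PV = FV / (1 + r)^t
PV = $112,574.97 / (1 + 0.0986)^14.3
PV = $112,574.97 / 3.837127
PV = $29,338.35

PV = FV / (1 + r)^t = $29,338.35


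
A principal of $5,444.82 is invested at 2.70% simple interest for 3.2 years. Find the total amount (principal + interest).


Total amount formula: A = P(1 + rt) = P + P·r·t
Interest: I = P × r × t = $5,444.82 × 0.027 × 3.2 = $470.43
A = P + I = $5,444.82 + $470.43 = $5,915.25

A = P + I = P(1 + rt) = $5,915.25


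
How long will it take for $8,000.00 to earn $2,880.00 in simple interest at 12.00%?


Rearrange the simple interest formula for t:
I = P × r × t  ⇒  t = I / (P × r)
t = $2,880.00 / ($8,000.00 × 0.12)
t = 3

t = I/(P×r) = 3 years


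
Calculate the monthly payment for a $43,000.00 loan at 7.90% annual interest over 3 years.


Loan payment formula: PMT = PV × r / (1 − (1 + r)^(−n))
Monthly rate r = 0.079/12 ≈ 0.00658333, n = 36 months
Denominator: 1 − (1 + 0.079/12)^(−36) = 0.210396
PMT = $43,000.00 × (0.079/12) / 0.210396
PMT = $1,345.48 per month

PMT = PV × r / (1-(1+r)^(-n)) = $1,345.48/month


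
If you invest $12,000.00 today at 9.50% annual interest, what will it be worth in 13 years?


Future value formula: FV = PV × (1 + r)^t
FV = $12,000.00 × (1 + 0.095)^13
FV = $12,000.00 × 3.253745
FV = $39,044.94

FV = PV × (1 + r)^t = $39,044.94


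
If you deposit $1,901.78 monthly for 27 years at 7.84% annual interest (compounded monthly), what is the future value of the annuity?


Future value of an ordinary annuity: FV = PMT × ((1 + r)^n − 1) / r
Monthly rate r = 0.0784/12 ≈ 0.00653333, n = 324
FV = $1,901.78 × ((1 + 0.0784/12)^324 − 1) / (0.0784/12)
FV = $1,901.78 × 1109.317495
FV = $2,109,677.83

FV = PMT × ((1+r)^n - 1)/r = $2,109,677.83


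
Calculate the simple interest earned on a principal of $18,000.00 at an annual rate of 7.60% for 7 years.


Simple interest formula: I = P × r × t
I = $18,000.00 × 0.076 × 7
I = $9,576.00

I = P × r × t = $9,576.00


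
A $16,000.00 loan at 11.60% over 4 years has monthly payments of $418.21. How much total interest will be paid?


Total paid over the life of the loan = PMT × n.
Total paid = $418.21 × 48 = $20,074.08
Total interest = total paid − principal = $20,074.08 − $16,000.00 = $4,074.08

Total interest = (PMT × n) - PV = $4,074.08


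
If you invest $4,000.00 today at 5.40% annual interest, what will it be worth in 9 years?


Future value formula: FV = PV × (1 + r)^t
FV = $4,000.00 × (1 + 0.054)^9
FV = $4,000.00 × 1.605334
FV = $6,421.34

FV = PV × (1 + r)^t = $6,421.34


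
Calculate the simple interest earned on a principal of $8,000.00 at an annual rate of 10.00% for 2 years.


Simple interest formula: I = P × r × t
I = $8,000.00 × 0.1 × 2
I = $1,600.00

I = P × r × t = $1,600.00


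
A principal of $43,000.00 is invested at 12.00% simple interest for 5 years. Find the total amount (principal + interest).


Total amount formula: A = P(1 + rt) = P + P·r·t
Interest: I = P × r × t = $43,000.00 × 0.12 × 5 = $25,800.00
A = P + I = $43,000.00 + $25,800.00 = $68,800.00

A = P + I = P(1 + rt) = $68,800.00


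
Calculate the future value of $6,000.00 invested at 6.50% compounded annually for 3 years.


Compound interest formula: A = P(1 + r/n)^(nt)
A = $6,000.00 × (1 + 0.065/1)^(1 × 3)
Growth factor: (1 + 0.065/1)^3 = 1.207950
A = $6,000.00 × 1.207950
A = $7,247.70

A = P(1 + r/n)^(nt) = $7,247.70


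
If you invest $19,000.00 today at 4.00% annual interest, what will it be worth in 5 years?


Future value formula: FV = PV × (1 + r)^t
FV = $19,000.00 × (1 + 0.04)^5
FV = $19,000.00 × 1.216653
FV = $23,116.41

FV = PV × (1 + r)^t = $23,116.41


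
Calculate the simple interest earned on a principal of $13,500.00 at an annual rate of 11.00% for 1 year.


Simple interest formula: I = P × r × t
I = $13,500.00 × 0.11 × 1
I = $1,485.00

I = P × r × t = $1,485.00


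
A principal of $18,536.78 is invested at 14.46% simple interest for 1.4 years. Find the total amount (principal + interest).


Total amount formula: A = P(1 + rt) = P + P·r·t
Interest: I = P × r × t = $18,536.78 × 0.1446 × 1.4 = $3,752.59
A = P + I = $18,536.78 + $3,752.59 = $22,289.37

A = P + I = P(1 + rt) = $22,289.37


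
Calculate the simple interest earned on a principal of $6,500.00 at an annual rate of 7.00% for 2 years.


Simple interest formula: I = P × r × t
I = $6,500.00 × 0.07 × 2
I = $910.00

I = P × r × t = $910.00


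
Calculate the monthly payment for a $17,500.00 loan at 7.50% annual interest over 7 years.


Loan payment formula: PMT = PV × r / (1 − (1 + r)^(−n))
Monthly rate r = 0.075/12 = 0.00625, n = 84 months
Denominator: 1 − (1 + 0.075/12)^(−84) = 0.407477
PMT = $17,500.00 × (0.075/12) / 0.407477
PMT = $268.42 per month

PMT = PV × r / (1-(1+r)^(-n)) = $268.42/month


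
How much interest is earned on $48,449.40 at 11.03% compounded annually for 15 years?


Compound interest earned = final amount − principal.
A = P(1 + r/n)^(nt) = $48,449.40 × (1 + 0.1103/1)^(1 × 15) = $232,752.04
Interest = A − P = $232,752.04 − $48,449.40 = $184,302.64

Interest = A - P = $184,302.64


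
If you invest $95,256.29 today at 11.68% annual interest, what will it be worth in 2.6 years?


Future value formula: FV = PV × (1 + r)^t
FV = $95,256.29 × (1 + 0.1168)^2.6
FV = $95,256.29 × 1.33271122
FV = $126,949.13

FV = PV × (1 + r)^t = $126,949.13


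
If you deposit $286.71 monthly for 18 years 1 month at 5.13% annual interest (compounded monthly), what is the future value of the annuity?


Future value of an ordinary annuity: FV = PMT × ((1 + r)^n − 1) / r
Monthly rate r = 0.0513/12 = 0.004275, n = 217
FV = $286.71 × ((1 + 0.0513/12)^217 − 1) / (0.0513/12)
FV = $286.71 × 356.404316
FV = $102,184.68

FV = PMT × ((1+r)^n - 1)/r = $102,184.68


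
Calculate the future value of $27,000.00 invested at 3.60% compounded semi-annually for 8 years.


Compound interest formula: A = P(1 + r/n)^(nt)
A = $27,000.00 × (1 + 0.036/2)^(2 × 8)
Growth factor: (1 + 0.036/2)^16 = 1.3303455
A = $27,000.00 × 1.3303455
A = $35,919.33

A = P(1 + r/n)^(nt) = $35,919.33


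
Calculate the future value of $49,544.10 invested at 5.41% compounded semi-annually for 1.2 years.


Compound interest formula: A = P(1 + r/n)^(nt)
A = $49,544.10 × (1 + 0.0541/2)^(2 × 1.2)
Growth factor: (1 + 0.0541/2)^2.4 = 1.06615368
A = $49,544.10 × 1.06615368
A = $52,821.62

A = P(1 + r/n)^(nt) = $52,821.62


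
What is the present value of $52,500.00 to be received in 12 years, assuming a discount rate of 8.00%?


Present value formula: PV = FV / (1 + r)^t
PV = $52,500.00 / (1 + 0.08)^12
PV = $52,500.00 / 2.518170
PV = $20,848.47

PV = FV / (1 + r)^t = $20,848.47


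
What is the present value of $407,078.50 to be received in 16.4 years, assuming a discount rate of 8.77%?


Present value formula: PV = FV / (1 + r)^t
PV = $407,078.50 / (1 + 0.0877)^16.4
PV = $407,078.50 / 3.969627
PV = $102,548.30

PV = FV / (1 + r)^t = $102,548.30


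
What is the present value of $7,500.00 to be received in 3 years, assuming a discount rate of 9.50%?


Present value formula: PV = FV / (1 + r)^t
PV = $7,500.00 / (1 + 0.095)^3
PV = $7,500.00 / 1.3129324
PV = $5,712.40

PV = FV / (1 + r)^t = $5,712.40


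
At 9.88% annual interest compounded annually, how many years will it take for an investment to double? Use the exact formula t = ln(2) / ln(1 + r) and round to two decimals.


Doubling condition: (1 + r)^t = 2
Take ln of both sides: t × ln(1 + r) = ln(2)
t = ln(2) / ln(1 + r)
t = 0.693147 / 0.094219
t = 7.36

t = ln(2) / ln(1 + r) = 7.36 years


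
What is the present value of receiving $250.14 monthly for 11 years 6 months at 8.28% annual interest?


Present value of an ordinary annuity: PV = PMT × (1 − (1 + r)^(−n)) / r
Monthly rate r = 0.0828/12 = 0.0069, n = 138
PV = $250.14 × (1 − (1 + 0.0828/12)^(−138)) / (0.0828/12)
PV = $250.14 × 88.818104
PV = $22,216.96

PV = PMT × (1-(1+r)^(-n))/r = $22,216.96


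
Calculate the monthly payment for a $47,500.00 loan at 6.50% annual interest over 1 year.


Loan payment formula: PMT = PV × r / (1 − (1 + r)^(−n))
Monthly rate r = 0.065/12 ≈ 0.00541667, n = 12 months
Denominator: 1 − (1 + 0.065/12)^(−12) = 0.0627682
PMT = $47,500.00 × (0.065/12) / 0.0627682
PMT = $4,099.08 per month

PMT = PV × r / (1-(1+r)^(-n)) = $4,099.08/month


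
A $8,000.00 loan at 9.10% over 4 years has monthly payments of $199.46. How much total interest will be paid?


Total paid over the life of the loan = PMT × n.
Total paid = $199.46 × 48 = $9,574.08
Total interest = total paid − principal = $9,574.08 − $8,000.00 = $1,574.08

Total interest = (PMT × n) - PV = $1,574.08


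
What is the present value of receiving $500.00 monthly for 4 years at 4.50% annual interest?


Present value of an ordinary annuity: PV = PMT × (1 − (1 + r)^(−n)) / r
Monthly rate r = 0.045/12 = 0.00375, n = 48
PV = $500.00 × (1 − (1 + 0.045/12)^(−48)) / (0.045/12)
PV = $500.00 × 43.852944
PV = $21,926.47

PV = PMT × (1-(1+r)^(-n))/r = $21,926.47


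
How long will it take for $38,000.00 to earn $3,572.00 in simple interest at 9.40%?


Rearrange the simple interest formula for t:
I = P × r × t  ⇒  t = I / (P × r)
t = $3,572.00 / ($38,000.00 × 0.094)
t = 1

t = I/(P×r) = 1 year


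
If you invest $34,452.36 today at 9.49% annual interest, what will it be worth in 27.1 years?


Future value formula: FV = PV × (1 + r)^t
FV = $34,452.36 × (1 + 0.0949)^27.1
FV = $34,452.36 × 11.669379
FV = $402,037.65

FV = PV × (1 + r)^t = $402,037.65


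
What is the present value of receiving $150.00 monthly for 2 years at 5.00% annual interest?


Present value of an ordinary annuity: PV = PMT × (1 − (1 + r)^(−n)) / r
Monthly rate r = 0.05/12 ≈ 0.00416667, n = 24
PV = $150.00 × (1 − (1 + 0.05/12)^(−24)) / (0.05/12)
PV = $150.00 × 22.793898
PV = $3,419.08

PV = PMT × (1-(1+r)^(-n))/r = $3,419.08


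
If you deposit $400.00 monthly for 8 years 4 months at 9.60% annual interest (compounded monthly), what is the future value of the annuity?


Future value of an ordinary annuity: FV = PMT × ((1 + r)^n − 1) / r
Monthly rate r = 0.096/12 = 0.008, n = 100
FV = $400.00 × ((1 + 0.096/12)^100 − 1) / (0.096/12)
FV = $400.00 × 152.308527
FV = $60,923.41

FV = PMT × ((1+r)^n - 1)/r = $60,923.41


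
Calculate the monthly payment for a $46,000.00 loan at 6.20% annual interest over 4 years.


Loan payment formula: PMT = PV × r / (1 − (1 + r)^(−n))
Monthly rate r = 0.062/12 ≈ 0.00516667, n = 48 months
Denominator: 1 − (1 + 0.062/12)^(−48) = 0.219142
PMT = $46,000.00 × (0.062/12) / 0.219142
PMT = $1,084.53 per month

PMT = PV × r / (1-(1+r)^(-n)) = $1,084.53/month


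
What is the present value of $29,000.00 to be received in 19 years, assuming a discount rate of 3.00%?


Present value formula: PV = FV / (1 + r)^t
PV = $29,000.00 / (1 + 0.03)^19
PV = $29,000.00 / 1.7535061
PV = $16,538.29

PV = FV / (1 + r)^t = $16,538.29


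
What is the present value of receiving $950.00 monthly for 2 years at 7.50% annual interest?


Present value of an ordinary annuity: PV = PMT × (1 − (1 + r)^(−n)) / r
Monthly rate r = 0.075/12 = 0.00625, n = 24
PV = $950.00 × (1 − (1 + 0.075/12)^(−24)) / (0.075/12)
PV = $950.00 × 22.222423
PV = $21,111.30

PV = PMT × (1-(1+r)^(-n))/r = $21,111.30


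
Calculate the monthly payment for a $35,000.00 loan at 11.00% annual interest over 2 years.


Loan payment formula: PMT = PV × r / (1 − (1 + r)^(−n))
Monthly rate r = 0.11/12 ≈ 0.00916667, n = 24 months
Denominator: 1 − (1 + 0.11/12)^(−24) = 0.196677
PMT = $35,000.00 × (0.11/12) / 0.196677
PMT = $1,631.27 per month

PMT = PV × r / (1-(1+r)^(-n)) = $1,631.27/month


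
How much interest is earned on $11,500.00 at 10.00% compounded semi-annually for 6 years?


Compound interest earned = final amount − principal.
A = P(1 + r/n)^(nt) = $11,500.00 × (1 + 0.1/2)^(2 × 6) = $20,652.35
Interest = A − P = $20,652.35 − $11,500.00 = $9,152.35

Interest = A - P = $9,152.35


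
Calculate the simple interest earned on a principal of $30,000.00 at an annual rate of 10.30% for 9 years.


Simple interest formula: I = P × r × t
I = $30,000.00 × 0.103 × 9
I = $27,810.00

I = P × r × t = $27,810.00


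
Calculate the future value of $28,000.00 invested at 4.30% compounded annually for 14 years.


Compound interest formula: A = P(1 + r/n)^(nt)
A = $28,000.00 × (1 + 0.043/1)^(1 × 14)
Growth factor: (1 + 0.043/1)^14 = 1.802936
A = $28,000.00 × 1.802936
A = $50,482.21

A = P(1 + r/n)^(nt) = $50,482.21


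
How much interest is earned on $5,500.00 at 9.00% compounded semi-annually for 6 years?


Compound interest earned = final amount − principal.
A = P(1 + r/n)^(nt) = $5,500.00 × (1 + 0.09/2)^(2 × 6) = $9,327.35
Interest = A − P = $9,327.35 − $5,500.00 = $3,827.35

Interest = A - P = $3,827.35


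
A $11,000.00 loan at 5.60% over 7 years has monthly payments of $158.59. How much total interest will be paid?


Total paid over the life of the loan = PMT × n.
Total paid = $158.59 × 84 = $13,321.56
Total interest = total paid − principal = $13,321.56 − $11,000.00 = $2,321.56

Total interest = (PMT × n) - PV = $2,321.56


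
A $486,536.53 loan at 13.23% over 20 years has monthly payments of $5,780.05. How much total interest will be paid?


Total paid over the life of the loan = PMT × n.
Total paid = $5,780.05 × 240 = $1,387,212.00
Total interest = total paid − principal = $1,387,212.00 − $486,536.53 = $900,675.47

Total interest = (PMT × n) - PV = $900,675.47


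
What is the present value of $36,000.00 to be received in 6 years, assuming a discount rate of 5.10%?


Present value formula: PV = FV / (1 + r)^t
PV = $36,000.00 / (1 + 0.051)^6
PV = $36,000.00 / 1.3477716
PV = $26,710.76

PV = FV / (1 + r)^t = $26,710.76


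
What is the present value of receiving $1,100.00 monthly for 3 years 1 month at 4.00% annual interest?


Present value of an ordinary annuity: PV = PMT × (1 − (1 + r)^(−n)) / r
Monthly rate r = 0.04/12 ≈ 0.00333333, n = 37
PV = $1,100.00 × (1 − (1 + 0.04/12)^(−37)) / (0.04/12)
PV = $1,100.00 × 34.754917
PV = $38,230.41

PV = PMT × (1-(1+r)^(-n))/r = $38,230.41


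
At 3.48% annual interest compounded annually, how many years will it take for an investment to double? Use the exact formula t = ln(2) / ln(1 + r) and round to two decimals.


Doubling condition: (1 + r)^t = 2
Take ln of both sides: t × ln(1 + r) = ln(2)
t = ln(2) / ln(1 + r)
t = 0.693147 / 0.034208
t = 20.26

t = ln(2) / ln(1 + r) = 20.26 years


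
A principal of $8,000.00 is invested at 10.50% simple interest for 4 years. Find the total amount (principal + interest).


Total amount formula: A = P(1 + rt) = P + P·r·t
Interest: I = P × r × t = $8,000.00 × 0.105 × 4 = $3,360.00
A = P + I = $8,000.00 + $3,360.00 = $11,360.00

A = P + I = P(1 + rt) = $11,360.00


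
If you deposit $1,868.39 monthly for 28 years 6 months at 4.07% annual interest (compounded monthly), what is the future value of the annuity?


Future value of an ordinary annuity: FV = PMT × ((1 + r)^n − 1) / r
Monthly rate r = 0.0407/12 ≈ 0.00339167, n = 342
FV = $1,868.39 × ((1 + 0.0407/12)^342 − 1) / (0.0407/12)
FV = $1,868.39 × 643.789541
FV = $1,202,849.94

FV = PMT × ((1+r)^n - 1)/r = $1,202,849.94


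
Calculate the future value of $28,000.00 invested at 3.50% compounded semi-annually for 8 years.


Compound interest formula: A = P(1 + r/n)^(nt)
A = $28,000.00 × (1 + 0.035/2)^(2 × 8)
Growth factor: (1 + 0.035/2)^16 = 1.3199294
A = $28,000.00 × 1.3199294
A = $36,958.02

A = P(1 + r/n)^(nt) = $36,958.02


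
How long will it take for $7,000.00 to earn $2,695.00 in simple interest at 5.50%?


Rearrange the simple interest formula for t:
I = P × r × t  ⇒  t = I / (P × r)
t = $2,695.00 / ($7,000.00 × 0.055)
t = 7

t = I/(P×r) = 7 years


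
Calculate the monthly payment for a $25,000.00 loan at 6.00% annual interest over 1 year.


Loan payment formula: PMT = PV × r / (1 − (1 + r)^(−n))
Monthly rate r = 0.06/12 = 0.005, n = 12 months
Denominator: 1 − (1 + 0.06/12)^(−12) = 0.0580947
PMT = $25,000.00 × (0.06/12) / 0.0580947
PMT = $2,151.66 per month

PMT = PV × r / (1-(1+r)^(-n)) = $2,151.66/month


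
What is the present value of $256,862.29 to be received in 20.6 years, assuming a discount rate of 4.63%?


Present value formula: PV = FV / (1 + r)^t
PV = $256,862.29 / (1 + 0.0463)^20.6
PV = $256,862.29 / 2.5404944
PV = $101,107.21

PV = FV / (1 + r)^t = $101,107.21


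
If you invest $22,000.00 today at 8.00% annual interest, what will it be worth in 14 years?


Future value formula: FV = PV × (1 + r)^t
FV = $22,000.00 × (1 + 0.08)^14
FV = $22,000.00 × 2.9371936
FV = $64,618.26

FV = PV × (1 + r)^t = $64,618.26


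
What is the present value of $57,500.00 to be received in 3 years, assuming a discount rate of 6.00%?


Present value formula: PV = FV / (1 + r)^t
PV = $57,500.00 / (1 + 0.06)^3
PV = $57,500.00 / 1.191016
PV = $48,278.11

PV = FV / (1 + r)^t = $48,278.11


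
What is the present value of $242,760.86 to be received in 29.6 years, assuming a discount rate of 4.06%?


Present value formula: PV = FV / (1 + r)^t
PV = $242,760.86 / (1 + 0.0406)^29.6
PV = $242,760.86 / 3.2478885
PV = $74,744.21

PV = FV / (1 + r)^t = $74,744.21


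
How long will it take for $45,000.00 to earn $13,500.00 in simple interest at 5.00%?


Rearrange the simple interest formula for t:
I = P × r × t  ⇒  t = I / (P × r)
t = $13,500.00 / ($45,000.00 × 0.05)
t = 6

t = I/(P×r) = 6 years


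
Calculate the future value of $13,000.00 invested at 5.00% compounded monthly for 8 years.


Compound interest formula: A = P(1 + r/n)^(nt)
A = $13,000.00 × (1 + 0.05/12)^(12 × 8)
Growth factor: (1 + 0.05/12)^96 = 1.4905855
A = $13,000.00 × 1.4905855
A = $19,377.61

A = P(1 + r/n)^(nt) = $19,377.61


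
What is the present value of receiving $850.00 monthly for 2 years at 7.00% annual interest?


Present value of an ordinary annuity: PV = PMT × (1 − (1 + r)^(−n)) / r
Monthly rate r = 0.07/12 ≈ 0.00583333, n = 24
PV = $850.00 × (1 − (1 + 0.07/12)^(−24)) / (0.07/12)
PV = $850.00 × 22.335099
PV = $18,984.83

PV = PMT × (1-(1+r)^(-n))/r = $18,984.83


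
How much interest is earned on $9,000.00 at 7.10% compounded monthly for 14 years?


Compound interest earned = final amount − principal.
A = P(1 + r/n)^(nt) = $9,000.00 × (1 + 0.071/12)^(12 × 14) = $24,247.06
Interest = A − P = $24,247.06 − $9,000.00 = $15,247.06

Interest = A - P = $15,247.06


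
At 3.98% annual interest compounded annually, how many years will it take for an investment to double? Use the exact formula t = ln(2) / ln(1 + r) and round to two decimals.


Doubling condition: (1 + r)^t = 2
Take ln of both sides: t × ln(1 + r) = ln(2)
t = ln(2) / ln(1 + r)
t = 0.693147 / 0.039028
t = 17.76

t = ln(2) / ln(1 + r) = 17.76 years


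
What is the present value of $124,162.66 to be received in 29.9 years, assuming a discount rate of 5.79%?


Present value formula: PV = FV / (1 + r)^t
PV = $124,162.66 / (1 + 0.0579)^29.9
PV = $124,162.66 / 5.381385
PV = $23,072.62

PV = FV / (1 + r)^t = $23,072.62


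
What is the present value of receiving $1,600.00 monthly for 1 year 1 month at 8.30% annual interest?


Present value of an ordinary annuity: PV = PMT × (1 − (1 + r)^(−n)) / r
Monthly rate r = 0.083/12 ≈ 0.00691667, n = 13
PV = $1,600.00 × (1 − (1 + 0.083/12)^(−13)) / (0.083/12)
PV = $1,600.00 × 12.391762
PV = $19,826.82

PV = PMT × (1-(1+r)^(-n))/r = $19,826.82


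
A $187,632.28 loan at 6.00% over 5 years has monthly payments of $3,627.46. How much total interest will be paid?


Total paid over the life of the loan = PMT × n.
Total paid = $3,627.46 × 60 = $217,647.60
Total interest = total paid − principal = $217,647.60 − $187,632.28 = $30,015.32

Total interest = (PMT × n) - PV = $30,015.32


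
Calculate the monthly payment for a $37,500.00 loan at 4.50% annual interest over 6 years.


Loan payment formula: PMT = PV × r / (1 − (1 + r)^(−n))
Monthly rate r = 0.045/12 = 0.00375, n = 72 months
Denominator: 1 − (1 + 0.045/12)^(−72) = 0.236235
PMT = $37,500.00 × (0.045/12) / 0.236235
PMT = $595.28 per month

PMT = PV × r / (1-(1+r)^(-n)) = $595.28/month


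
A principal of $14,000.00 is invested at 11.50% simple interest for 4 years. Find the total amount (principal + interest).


Total amount formula: A = P(1 + rt) = P + P·r·t
Interest: I = P × r × t = $14,000.00 × 0.115 × 4 = $6,440.00
A = P + I = $14,000.00 + $6,440.00 = $20,440.00

A = P + I = P(1 + rt) = $20,440.00


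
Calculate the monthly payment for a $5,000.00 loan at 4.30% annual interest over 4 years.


Loan payment formula: PMT = PV × r / (1 − (1 + r)^(−n))
Monthly rate r = 0.043/12 ≈ 0.00358333, n = 48 months
Denominator: 1 − (1 + 0.043/12)^(−48) = 0.157762
PMT = $5,000.00 × (0.043/12) / 0.157762
PMT = $113.57 per month

PMT = PV × r / (1-(1+r)^(-n)) = $113.57/month


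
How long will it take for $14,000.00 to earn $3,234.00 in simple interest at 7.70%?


Rearrange the simple interest formula for t:
I = P × r × t  ⇒  t = I / (P × r)
t = $3,234.00 / ($14,000.00 × 0.077)
t = 3

t = I/(P×r) = 3 years


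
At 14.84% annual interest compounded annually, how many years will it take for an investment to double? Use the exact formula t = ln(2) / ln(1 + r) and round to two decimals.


Doubling condition: (1 + r)^t = 2
Take ln of both sides: t × ln(1 + r) = ln(2)
t = ln(2) / ln(1 + r)
t = 0.693147 / 0.138370
t = 5.01

t = ln(2) / ln(1 + r) = 5.01 years


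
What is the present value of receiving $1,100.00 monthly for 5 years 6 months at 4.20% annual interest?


Present value of an ordinary annuity: PV = PMT × (1 − (1 + r)^(−n)) / r
Monthly rate r = 0.042/12 = 0.0035, n = 66
PV = $1,100.00 × (1 − (1 + 0.042/12)^(−66)) / (0.042/12)
PV = $1,100.00 × 58.840099
PV = $64,724.11

PV = PMT × (1-(1+r)^(-n))/r = $64,724.11


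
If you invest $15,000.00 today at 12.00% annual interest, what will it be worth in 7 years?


Future value formula: FV = PV × (1 + r)^t
FV = $15,000.00 × (1 + 0.12)^7
FV = $15,000.00 × 2.2106814
FV = $33,160.22

FV = PV × (1 + r)^t = $33,160.22


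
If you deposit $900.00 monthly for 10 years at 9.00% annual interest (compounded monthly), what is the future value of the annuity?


Future value of an ordinary annuity: FV = PMT × ((1 + r)^n − 1) / r
Monthly rate r = 0.09/12 = 0.0075, n = 120
FV = $900.00 × ((1 + 0.09/12)^120 − 1) / (0.09/12)
FV = $900.00 × 193.514277
FV = $174,162.85

FV = PMT × ((1+r)^n - 1)/r = $174,162.85


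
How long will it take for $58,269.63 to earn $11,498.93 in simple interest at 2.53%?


Rearrange the simple interest formula for t:
I = P × r × t  ⇒  t = I / (P × r)
t = $11,498.93 / ($58,269.63 × 0.0253)
t = 7.8

t = I/(P×r) = 7.8 years


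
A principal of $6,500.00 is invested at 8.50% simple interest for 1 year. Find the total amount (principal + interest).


Total amount formula: A = P(1 + rt) = P + P·r·t
Interest: I = P × r × t = $6,500.00 × 0.085 × 1 = $552.50
A = P + I = $6,500.00 + $552.50 = $7,052.50

A = P + I = P(1 + rt) = $7,052.50


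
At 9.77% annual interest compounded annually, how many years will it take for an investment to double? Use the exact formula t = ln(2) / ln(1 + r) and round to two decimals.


Doubling condition: (1 + r)^t = 2
Take ln of both sides: t × ln(1 + r) = ln(2)
t = ln(2) / ln(1 + r)
t = 0.693147 / 0.093217
t = 7.44

t = ln(2) / ln(1 + r) = 7.44 years


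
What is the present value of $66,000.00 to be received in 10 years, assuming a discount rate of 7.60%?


Present value formula: PV = FV / (1 + r)^t
PV = $66,000.00 / (1 + 0.076)^10
PV = $66,000.00 / 2.0802844
PV = $31,726.43

PV = FV / (1 + r)^t = $31,726.43


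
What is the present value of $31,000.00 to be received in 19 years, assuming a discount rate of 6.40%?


Present value formula: PV = FV / (1 + r)^t
PV = $31,000.00 / (1 + 0.064)^19
PV = $31,000.00 / 3.2500567
PV = $9,538.30

PV = FV / (1 + r)^t = $9,538.30


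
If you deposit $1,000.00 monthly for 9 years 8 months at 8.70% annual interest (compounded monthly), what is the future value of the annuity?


Future value of an ordinary annuity: FV = PMT × ((1 + r)^n − 1) / r
Monthly rate r = 0.087/12 = 0.00725, n = 116
FV = $1,000.00 × ((1 + 0.087/12)^116 − 1) / (0.087/12)
FV = $1,000.00 × 180.918668
FV = $180,918.67

FV = PMT × ((1+r)^n - 1)/r = $180,918.67


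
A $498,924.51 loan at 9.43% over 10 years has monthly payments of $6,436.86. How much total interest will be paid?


Total paid over the life of the loan = PMT × n.
Total paid = $6,436.86 × 120 = $772,423.20
Total interest = total paid − principal = $772,423.20 − $498,924.51 = $273,498.69

Total interest = (PMT × n) - PV = $273,498.69


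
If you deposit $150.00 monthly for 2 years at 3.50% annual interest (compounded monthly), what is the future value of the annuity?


Future value of an ordinary annuity: FV = PMT × ((1 + r)^n − 1) / r
Monthly rate r = 0.035/12 ≈ 0.00291667, n = 24
FV = $150.00 × ((1 + 0.035/12)^24 − 1) / (0.035/12)
FV = $150.00 × 24.822485
FV = $3,723.37

FV = PMT × ((1+r)^n - 1)/r = $3,723.37


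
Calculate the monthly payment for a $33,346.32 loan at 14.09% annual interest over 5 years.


Loan payment formula: PMT = PV × r / (1 − (1 + r)^(−n))
Monthly rate r = 0.1409/12 ≈ 0.01174167, n = 60 months
Denominator: 1 − (1 + 0.1409/12)^(−60) = 0.503611
PMT = $33,346.32 × (0.1409/12) / 0.503611
PMT = $777.47 per month

PMT = PV × r / (1-(1+r)^(-n)) = $777.47/month


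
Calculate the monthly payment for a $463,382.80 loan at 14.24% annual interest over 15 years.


Loan payment formula: PMT = PV × r / (1 − (1 + r)^(−n))
Monthly rate r = 0.1424/12 ≈ 0.01186667, n = 180 months
Denominator: 1 − (1 + 0.1424/12)^(−180) = 0.880379
PMT = $463,382.80 × (0.1424/12) / 0.880379
PMT = $6,245.96 per month

PMT = PV × r / (1-(1+r)^(-n)) = $6,245.96/month


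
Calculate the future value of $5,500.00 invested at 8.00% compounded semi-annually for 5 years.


Compound interest formula: A = P(1 + r/n)^(nt)
A = $5,500.00 × (1 + 0.08/2)^(2 × 5)
Growth factor: (1 + 0.08/2)^10 = 1.480244
A = $5,500.00 × 1.480244
A = $8,141.34

A = P(1 + r/n)^(nt) = $8,141.34


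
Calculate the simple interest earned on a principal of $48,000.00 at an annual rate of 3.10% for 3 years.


Simple interest formula: I = P × r × t
I = $48,000.00 × 0.031 × 3
I = $4,464.00

I = P × r × t = $4,464.00


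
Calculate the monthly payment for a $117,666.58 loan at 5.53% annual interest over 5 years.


Loan payment formula: PMT = PV × r / (1 − (1 + r)^(−n))
Monthly rate r = 0.0553/12 ≈ 0.00460833, n = 60 months
Denominator: 1 − (1 + 0.0553/12)^(−60) = 0.2410845
PMT = $117,666.58 × (0.0553/12) / 0.2410845
PMT = $2,249.20 per month

PMT = PV × r / (1-(1+r)^(-n)) = $2,249.20/month


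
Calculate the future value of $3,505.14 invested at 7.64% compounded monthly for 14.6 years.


Compound interest formula: A = P(1 + r/n)^(nt)
A = $3,505.14 × (1 + 0.0764/12)^(12 × 14.6)
Growth factor: (1 + 0.0764/12)^175.2 = 3.040142
A = $3,505.14 × 3.040142
A = $10,656.12

A = P(1 + r/n)^(nt) = $10,656.12


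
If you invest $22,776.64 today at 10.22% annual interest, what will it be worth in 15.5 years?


Future value formula: FV = PV × (1 + r)^t
FV = $22,776.64 × (1 + 0.1022)^15.5
FV = $22,776.64 × 4.5189372
FV = $102,926.21

FV = PV × (1 + r)^t = $102,926.21


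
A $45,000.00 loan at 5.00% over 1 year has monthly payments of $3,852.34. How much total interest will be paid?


Total paid over the life of the loan = PMT × n.
Total paid = $3,852.34 × 12 = $46,228.08
Total interest = total paid − principal = $46,228.08 − $45,000.00 = $1,228.08

Total interest = (PMT × n) - PV = $1,228.08


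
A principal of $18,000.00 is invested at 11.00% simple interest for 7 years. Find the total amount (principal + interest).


Total amount formula: A = P(1 + rt) = P + P·r·t
Interest: I = P × r × t = $18,000.00 × 0.11 × 7 = $13,860.00
A = P + I = $18,000.00 + $13,860.00 = $31,860.00

A = P + I = P(1 + rt) = $31,860.00


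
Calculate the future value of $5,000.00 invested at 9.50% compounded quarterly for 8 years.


Compound interest formula: A = P(1 + r/n)^(nt)
A = $5,000.00 × (1 + 0.095/4)^(4 × 8)
Growth factor: (1 + 0.095/4)^32 = 2.1193626
A = $5,000.00 × 2.1193626
A = $10,596.81

A = P(1 + r/n)^(nt) = $10,596.81


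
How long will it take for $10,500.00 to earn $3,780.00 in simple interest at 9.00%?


Rearrange the simple interest formula for t:
I = P × r × t  ⇒  t = I / (P × r)
t = $3,780.00 / ($10,500.00 × 0.09)
t = 4

t = I/(P×r) = 4 years


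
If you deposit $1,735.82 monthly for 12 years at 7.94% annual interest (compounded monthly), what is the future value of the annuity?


Future value of an ordinary annuity: FV = PMT × ((1 + r)^n − 1) / r
Monthly rate r = 0.0794/12 ≈ 0.00661667, n = 144
FV = $1,735.82 × ((1 + 0.0794/12)^144 − 1) / (0.0794/12)
FV = $1,735.82 × 239.521655
FV = $415,766.48

FV = PMT × ((1+r)^n - 1)/r = $415,766.48


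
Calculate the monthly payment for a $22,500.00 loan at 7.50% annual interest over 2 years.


Loan payment formula: PMT = PV × r / (1 − (1 + r)^(−n))
Monthly rate r = 0.075/12 = 0.00625, n = 24 months
Denominator: 1 − (1 + 0.075/12)^(−24) = 0.138890
PMT = $22,500.00 × (0.075/12) / 0.138890
PMT = $1,012.49 per month

PMT = PV × r / (1-(1+r)^(-n)) = $1,012.49/month


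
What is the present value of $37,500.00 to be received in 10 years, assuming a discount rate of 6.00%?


Present value formula: PV = FV / (1 + r)^t
PV = $37,500.00 / (1 + 0.06)^10
PV = $37,500.00 / 1.790848
PV = $20,939.80

PV = FV / (1 + r)^t = $20,939.80


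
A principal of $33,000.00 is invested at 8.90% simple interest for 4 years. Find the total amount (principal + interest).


Total amount formula: A = P(1 + rt) = P + P·r·t
Interest: I = P × r × t = $33,000.00 × 0.089 × 4 = $11,748.00
A = P + I = $33,000.00 + $11,748.00 = $44,748.00

A = P + I = P(1 + rt) = $44,748.00


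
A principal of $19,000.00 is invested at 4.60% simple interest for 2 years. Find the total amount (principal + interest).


Total amount formula: A = P(1 + rt) = P + P·r·t
Interest: I = P × r × t = $19,000.00 × 0.046 × 2 = $1,748.00
A = P + I = $19,000.00 + $1,748.00 = $20,748.00

A = P + I = P(1 + rt) = $20,748.00


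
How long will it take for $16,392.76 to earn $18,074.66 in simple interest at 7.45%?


Rearrange the simple interest formula for t:
I = P × r × t  ⇒  t = I / (P × r)
t = $18,074.66 / ($16,392.76 × 0.0745)
t = 14.8

t = I/(P×r) = 14.8 years


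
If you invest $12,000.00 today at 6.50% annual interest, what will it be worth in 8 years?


Future value formula: FV = PV × (1 + r)^t
FV = $12,000.00 × (1 + 0.065)^8
FV = $12,000.00 × 1.654996
FV = $19,859.95

FV = PV × (1 + r)^t = $19,859.95
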